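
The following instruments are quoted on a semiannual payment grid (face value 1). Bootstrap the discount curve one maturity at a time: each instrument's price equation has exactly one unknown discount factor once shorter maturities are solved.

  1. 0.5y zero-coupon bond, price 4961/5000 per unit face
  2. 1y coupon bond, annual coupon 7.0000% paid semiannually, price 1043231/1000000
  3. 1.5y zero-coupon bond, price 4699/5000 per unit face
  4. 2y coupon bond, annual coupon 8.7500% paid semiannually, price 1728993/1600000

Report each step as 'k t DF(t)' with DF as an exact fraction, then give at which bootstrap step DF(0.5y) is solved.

step 1 [0.5y] zero: DF = P = 4961/5000 ≈ 0.992200
step 2 [1y] bond c/2=7/200: DF=(1043231/1000000 − 7/200·(0.992200))/(1+7/200) = 609/625 ≈ 0.974400
step 3 [1.5y] zero: DF = P = 4699/5000 ≈ 0.939800
step 4 [2y] bond c/2=7/160: DF=(1728993/1600000 − 7/160·(0.992200+0.974400+0.939800))/(1+7/160) = 1827/2000 ≈ 0.913500

1 1/2 4961/5000
2 1 609/625
3 3/2 4699/5000
4 2 1827/2000
DF(0.5y) is solved at step 1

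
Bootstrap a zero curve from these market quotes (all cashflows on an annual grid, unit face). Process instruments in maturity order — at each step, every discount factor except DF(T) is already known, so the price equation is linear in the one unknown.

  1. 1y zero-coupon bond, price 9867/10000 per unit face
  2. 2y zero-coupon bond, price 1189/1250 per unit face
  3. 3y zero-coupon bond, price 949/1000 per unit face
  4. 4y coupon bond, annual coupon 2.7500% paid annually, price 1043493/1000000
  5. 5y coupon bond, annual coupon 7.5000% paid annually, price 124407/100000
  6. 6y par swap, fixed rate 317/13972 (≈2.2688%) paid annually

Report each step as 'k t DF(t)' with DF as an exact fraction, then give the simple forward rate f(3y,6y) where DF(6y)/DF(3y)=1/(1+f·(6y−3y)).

1 1 9867/10000
2 2 1189/1250
3 3 949/1000
4 4 9383/10000
5 5 1113/1250
6 6 2183/2500
f(3y,6y) = ((949/1000)/(2183/2500) − 1)/(3) = 379/13098 ≈ 2.8936%

step 1 [1y] zero: DF = P = 9867/10000 ≈ 0.986700
step 2 [2y] zero: DF = P = 1189/1250 ≈ 0.951200
step 3 [3y] zero: DF = P = 949/1000 ≈ 0.949000
step 4 [4y] bond c/1=11/400: DF=(1043493/1000000 − 11/400·(0.986700+0.951200+0.949000))/(1+11/400) = 9383/10000 ≈ 0.938300
step 5 [5y] bond c/1=3/40: DF=(124407/100000 − 3/40·(0.986700+0.951200+0.949000+0.938300))/(1+3/40) = 1113/1250 ≈ 0.890400
step 6 [6y] swap r/1=317/13972: DF=(1 − 317/13972·(0.986700+0.951200+0.949000+0.938300+0.890400))/(1+317/13972) = 2183/2500 ≈ 0.873200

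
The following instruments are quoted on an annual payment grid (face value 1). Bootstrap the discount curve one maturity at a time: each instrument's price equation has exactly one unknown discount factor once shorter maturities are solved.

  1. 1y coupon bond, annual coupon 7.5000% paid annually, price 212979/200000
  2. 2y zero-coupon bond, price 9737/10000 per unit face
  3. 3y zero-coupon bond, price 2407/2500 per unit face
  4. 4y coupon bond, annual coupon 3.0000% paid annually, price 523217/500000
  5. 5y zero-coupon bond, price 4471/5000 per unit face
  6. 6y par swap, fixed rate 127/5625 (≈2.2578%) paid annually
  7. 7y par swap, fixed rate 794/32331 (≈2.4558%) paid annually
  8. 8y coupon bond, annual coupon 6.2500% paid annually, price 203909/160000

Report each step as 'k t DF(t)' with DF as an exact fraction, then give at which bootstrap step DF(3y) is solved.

1 1 4953/5000
2 2 9737/10000
3 3 2407/2500
4 4 9307/10000
5 5 4471/5000
6 6 873/1000
7 7 2103/2500
8 8 8191/10000
DF(3y) is solved at step 3

step 1 [1y] bond c/1=3/40: DF=(212979/200000 − 3/40·(0))/(1+3/40) = 4953/5000 ≈ 0.990600
step 2 [2y] zero: DF = P = 9737/10000 ≈ 0.973700
step 3 [3y] zero: DF = P = 2407/2500 ≈ 0.962800
step 4 [4y] bond c/1=3/100: DF=(523217/500000 − 3/100·(0.990600+0.973700+0.962800))/(1+3/100) = 9307/10000 ≈ 0.930700
step 5 [5y] zero: DF = P = 4471/5000 ≈ 0.894200
step 6 [6y] swap r/1=127/5625: DF=(1 − 127/5625·(0.990600+0.973700+0.962800+0.930700+0.894200))/(1+127/5625) = 873/1000 ≈ 0.873000
step 7 [7y] swap r/1=794/32331: DF=(1 − 794/32331·(0.990600+0.973700+0.962800+0.930700+0.894200+0.873000))/(1+794/32331) = 2103/2500 ≈ 0.841200
step 8 [8y] bond c/1=1/16: DF=(203909/160000 − 1/16·(0.990600+0.973700+0.962800+0.930700+0.894200+0.873000+0.841200))/(1+1/16) = 8191/10000 ≈ 0.819100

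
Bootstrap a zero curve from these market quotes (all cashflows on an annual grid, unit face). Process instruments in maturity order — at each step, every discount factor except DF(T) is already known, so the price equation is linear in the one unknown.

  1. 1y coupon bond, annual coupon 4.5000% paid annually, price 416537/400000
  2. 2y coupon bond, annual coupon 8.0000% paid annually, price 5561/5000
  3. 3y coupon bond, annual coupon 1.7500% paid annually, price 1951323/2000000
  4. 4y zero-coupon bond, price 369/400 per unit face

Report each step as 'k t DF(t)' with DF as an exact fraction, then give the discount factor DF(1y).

1 1 1993/2000
2 2 239/250
3 3 9253/10000
4 4 369/400
DF(1y) = 1993/2000 ≈ 0.996500

step 1 [1y] bond c/1=9/200: DF=(416537/400000 − 9/200·(0))/(1+9/200) = 1993/2000 ≈ 0.996500
step 2 [2y] bond c/1=2/25: DF=(5561/5000 − 2/25·(0.996500))/(1+2/25) = 239/250 ≈ 0.956000
step 3 [3y] bond c/1=7/400: DF=(1951323/2000000 − 7/400·(0.996500+0.956000))/(1+7/400) = 9253/10000 ≈ 0.925300
step 4 [4y] zero: DF = P = 369/400 ≈ 0.922500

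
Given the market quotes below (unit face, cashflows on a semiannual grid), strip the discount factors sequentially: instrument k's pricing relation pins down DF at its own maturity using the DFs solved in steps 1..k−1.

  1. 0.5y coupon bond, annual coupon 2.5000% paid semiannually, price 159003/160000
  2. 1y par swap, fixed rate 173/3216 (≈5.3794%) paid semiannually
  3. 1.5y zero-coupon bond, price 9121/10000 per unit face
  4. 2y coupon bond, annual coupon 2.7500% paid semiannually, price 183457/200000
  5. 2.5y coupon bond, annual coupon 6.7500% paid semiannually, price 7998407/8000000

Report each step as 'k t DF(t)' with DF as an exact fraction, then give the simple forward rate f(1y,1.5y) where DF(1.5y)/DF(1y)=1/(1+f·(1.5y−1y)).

step 1 [0.5y] bond c/2=1/80: DF=(159003/160000 − 1/80·(0))/(1+1/80) = 1963/2000 ≈ 0.981500
step 2 [1y] swap r/2=173/6432: DF=(1 − 173/6432·(0.981500))/(1+173/6432) = 9481/10000 ≈ 0.948100
step 3 [1.5y] zero: DF = P = 9121/10000 ≈ 0.912100
step 4 [2y] bond c/2=11/800: DF=(183457/200000 − 11/800·(0.981500+0.948100+0.912100))/(1+11/800) = 8663/10000 ≈ 0.866300
step 5 [2.5y] bond c/2=27/800: DF=(7998407/8000000 − 27/800·(0.981500+0.948100+0.912100+0.866300))/(1+27/800) = 8461/10000 ≈ 0.846100

1 1/2 1963/2000
2 1 9481/10000
3 3/2 9121/10000
4 2 8663/10000
5 5/2 8461/10000
f(1y,1.5y) = ((9481/10000)/(9121/10000) − 1)/(1/2) = 720/9121 ≈ 7.8939%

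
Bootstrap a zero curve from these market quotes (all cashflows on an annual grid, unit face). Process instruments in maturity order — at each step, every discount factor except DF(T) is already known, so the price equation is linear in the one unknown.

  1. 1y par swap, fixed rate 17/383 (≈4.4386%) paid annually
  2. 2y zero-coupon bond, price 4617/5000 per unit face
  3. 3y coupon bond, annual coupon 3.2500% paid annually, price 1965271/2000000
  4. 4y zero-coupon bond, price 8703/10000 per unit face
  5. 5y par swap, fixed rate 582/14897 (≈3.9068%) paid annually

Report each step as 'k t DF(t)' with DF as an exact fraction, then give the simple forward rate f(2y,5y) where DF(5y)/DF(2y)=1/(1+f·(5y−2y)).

1 1 383/400
2 2 4617/5000
3 3 357/400
4 4 8703/10000
5 5 4127/5000
f(2y,5y) = ((4617/5000)/(4127/5000) − 1)/(3) = 490/12381 ≈ 3.9577%

step 1 [1y] swap r/1=17/383: DF=(1 − 17/383·(0))/(1+17/383) = 383/400 ≈ 0.957500
step 2 [2y] zero: DF = P = 4617/5000 ≈ 0.923400
step 3 [3y] bond c/1=13/400: DF=(1965271/2000000 − 13/400·(0.957500+0.923400))/(1+13/400) = 357/400 ≈ 0.892500
step 4 [4y] zero: DF = P = 8703/10000 ≈ 0.870300
step 5 [5y] swap r/1=582/14897: DF=(1 − 582/14897·(0.957500+0.923400+0.892500+0.870300))/(1+582/14897) = 4127/5000 ≈ 0.825400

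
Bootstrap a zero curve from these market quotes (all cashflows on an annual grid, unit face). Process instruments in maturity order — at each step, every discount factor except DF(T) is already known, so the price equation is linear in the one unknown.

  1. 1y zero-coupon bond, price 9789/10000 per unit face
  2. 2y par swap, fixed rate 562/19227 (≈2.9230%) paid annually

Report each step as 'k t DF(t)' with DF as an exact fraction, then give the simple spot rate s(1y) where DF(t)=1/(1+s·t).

step 1 [1y] zero: DF = P = 9789/10000 ≈ 0.978900
step 2 [2y] swap r/1=562/19227: DF=(1 − 562/19227·(0.978900))/(1+562/19227) = 4719/5000 ≈ 0.943800

1 1 9789/10000
2 2 4719/5000
s(1y) = (1/(9789/10000) − 1)/(1) = 211/9789 ≈ 2.1555%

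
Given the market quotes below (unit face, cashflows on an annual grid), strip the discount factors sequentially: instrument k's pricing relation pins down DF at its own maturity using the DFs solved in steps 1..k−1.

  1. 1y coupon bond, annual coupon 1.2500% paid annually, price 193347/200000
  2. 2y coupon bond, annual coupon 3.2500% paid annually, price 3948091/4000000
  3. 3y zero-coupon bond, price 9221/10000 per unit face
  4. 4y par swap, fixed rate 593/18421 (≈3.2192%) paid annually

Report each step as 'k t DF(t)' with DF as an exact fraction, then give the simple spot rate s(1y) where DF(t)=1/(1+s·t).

1 1 2387/2500
2 2 9259/10000
3 3 9221/10000
4 4 4407/5000
s(1y) = (1/(2387/2500) − 1)/(1) = 113/2387 ≈ 4.7340%

step 1 [1y] bond c/1=1/80: DF=(193347/200000 − 1/80·(0))/(1+1/80) = 2387/2500 ≈ 0.954800
step 2 [2y] bond c/1=13/400: DF=(3948091/4000000 − 13/400·(0.954800))/(1+13/400) = 9259/10000 ≈ 0.925900
step 3 [3y] zero: DF = P = 9221/10000 ≈ 0.922100
step 4 [4y] swap r/1=593/18421: DF=(1 − 593/18421·(0.954800+0.925900+0.922100))/(1+593/18421) = 4407/5000 ≈ 0.881400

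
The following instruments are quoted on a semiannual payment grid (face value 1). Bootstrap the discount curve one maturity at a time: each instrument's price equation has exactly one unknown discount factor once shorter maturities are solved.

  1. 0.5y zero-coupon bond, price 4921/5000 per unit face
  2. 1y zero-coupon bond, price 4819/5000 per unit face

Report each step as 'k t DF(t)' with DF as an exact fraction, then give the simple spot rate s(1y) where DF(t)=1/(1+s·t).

1 1/2 4921/5000
2 1 4819/5000
s(1y) = (1/(4819/5000) − 1)/(1) = 181/4819 ≈ 3.7560%

step 1 [0.5y] zero: DF = P = 4921/5000 ≈ 0.984200
step 2 [1y] zero: DF = P = 4819/5000 ≈ 0.963800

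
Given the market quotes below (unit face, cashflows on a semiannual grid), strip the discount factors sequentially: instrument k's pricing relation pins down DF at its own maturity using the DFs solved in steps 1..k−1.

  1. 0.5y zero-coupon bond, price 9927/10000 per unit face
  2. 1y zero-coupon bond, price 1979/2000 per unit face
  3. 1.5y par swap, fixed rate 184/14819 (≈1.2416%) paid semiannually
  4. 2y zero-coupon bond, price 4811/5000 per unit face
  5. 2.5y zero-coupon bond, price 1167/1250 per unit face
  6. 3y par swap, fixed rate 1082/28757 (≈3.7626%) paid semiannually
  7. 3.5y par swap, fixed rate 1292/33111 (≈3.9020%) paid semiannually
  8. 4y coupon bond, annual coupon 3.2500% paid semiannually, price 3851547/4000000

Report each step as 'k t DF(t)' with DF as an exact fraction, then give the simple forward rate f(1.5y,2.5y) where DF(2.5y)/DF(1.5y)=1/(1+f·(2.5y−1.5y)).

step 1 [0.5y] zero: DF = P = 9927/10000 ≈ 0.992700
step 2 [1y] zero: DF = P = 1979/2000 ≈ 0.989500
step 3 [1.5y] swap r/2=92/14819: DF=(1 − 92/14819·(0.992700+0.989500))/(1+92/14819) = 1227/1250 ≈ 0.981600
step 4 [2y] zero: DF = P = 4811/5000 ≈ 0.962200
step 5 [2.5y] zero: DF = P = 1167/1250 ≈ 0.933600
step 6 [3y] swap r/2=541/28757: DF=(1 − 541/28757·(0.992700+0.989500+0.981600+0.962200+0.933600))/(1+541/28757) = 4459/5000 ≈ 0.891800
step 7 [3.5y] swap r/2=646/33111: DF=(1 − 646/33111·(0.992700+0.989500+0.981600+0.962200+0.933600+0.891800))/(1+646/33111) = 2177/2500 ≈ 0.870800
step 8 [4y] bond c/2=13/800: DF=(3851547/4000000 − 13/800·(0.992700+0.989500+0.981600+0.962200+0.933600+0.891800+0.870800))/(1+13/800) = 526/625 ≈ 0.841600

1 1/2 9927/10000
2 1 1979/2000
3 3/2 1227/1250
4 2 4811/5000
5 5/2 1167/1250
6 3 4459/5000
7 7/2 2177/2500
8 4 526/625
f(1.5y,2.5y) = ((1227/1250)/(1167/1250) − 1)/(1) = 20/389 ≈ 5.1414%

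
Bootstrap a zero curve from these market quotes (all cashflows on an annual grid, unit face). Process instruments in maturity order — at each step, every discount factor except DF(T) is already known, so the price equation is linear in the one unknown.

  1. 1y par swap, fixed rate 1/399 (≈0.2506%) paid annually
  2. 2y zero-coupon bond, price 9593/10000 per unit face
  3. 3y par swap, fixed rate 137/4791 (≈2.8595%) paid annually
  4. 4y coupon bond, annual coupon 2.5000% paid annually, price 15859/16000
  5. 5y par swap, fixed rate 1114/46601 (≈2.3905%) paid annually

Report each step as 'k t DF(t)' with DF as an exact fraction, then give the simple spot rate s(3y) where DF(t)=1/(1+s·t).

step 1 [1y] swap r/1=1/399: DF=(1 − 1/399·(0))/(1+1/399) = 399/400 ≈ 0.997500
step 2 [2y] zero: DF = P = 9593/10000 ≈ 0.959300
step 3 [3y] swap r/1=137/4791: DF=(1 − 137/4791·(0.997500+0.959300))/(1+137/4791) = 4589/5000 ≈ 0.917800
step 4 [4y] bond c/1=1/40: DF=(15859/16000 − 1/40·(0.997500+0.959300+0.917800))/(1+1/40) = 8969/10000 ≈ 0.896900
step 5 [5y] swap r/1=1114/46601: DF=(1 − 1114/46601·(0.997500+0.959300+0.917800+0.896900))/(1+1114/46601) = 4443/5000 ≈ 0.888600

1 1 399/400
2 2 9593/10000
3 3 4589/5000
4 4 8969/10000
5 5 4443/5000
s(3y) = (1/(4589/5000) − 1)/(3) = 137/4589 ≈ 2.9854%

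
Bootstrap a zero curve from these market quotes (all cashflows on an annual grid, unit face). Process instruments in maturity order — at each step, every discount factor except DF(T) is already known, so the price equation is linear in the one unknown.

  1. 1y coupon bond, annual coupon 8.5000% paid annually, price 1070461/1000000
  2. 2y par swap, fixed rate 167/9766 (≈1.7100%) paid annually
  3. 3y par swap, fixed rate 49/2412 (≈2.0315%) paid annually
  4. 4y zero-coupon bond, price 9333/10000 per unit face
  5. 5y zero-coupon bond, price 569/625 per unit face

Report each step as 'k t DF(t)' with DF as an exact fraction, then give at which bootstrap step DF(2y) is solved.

1 1 4933/5000
2 2 4833/5000
3 3 2353/2500
4 4 9333/10000
5 5 569/625
DF(2y) is solved at step 2

step 1 [1y] bond c/1=17/200: DF=(1070461/1000000 − 17/200·(0))/(1+17/200) = 4933/5000 ≈ 0.986600
step 2 [2y] swap r/1=167/9766: DF=(1 − 167/9766·(0.986600))/(1+167/9766) = 4833/5000 ≈ 0.966600
step 3 [3y] swap r/1=49/2412: DF=(1 − 49/2412·(0.986600+0.966600))/(1+49/2412) = 2353/2500 ≈ 0.941200
step 4 [4y] zero: DF = P = 9333/10000 ≈ 0.933300
step 5 [5y] zero: DF = P = 569/625 ≈ 0.910400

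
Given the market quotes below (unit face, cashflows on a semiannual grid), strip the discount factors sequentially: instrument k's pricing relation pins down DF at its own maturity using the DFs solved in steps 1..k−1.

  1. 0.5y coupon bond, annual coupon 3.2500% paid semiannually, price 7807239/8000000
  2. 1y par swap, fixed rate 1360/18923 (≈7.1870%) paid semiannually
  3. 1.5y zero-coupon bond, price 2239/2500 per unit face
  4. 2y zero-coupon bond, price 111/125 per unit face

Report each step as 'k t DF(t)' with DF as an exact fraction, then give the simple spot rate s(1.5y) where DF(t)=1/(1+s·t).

step 1 [0.5y] bond c/2=13/800: DF=(7807239/8000000 − 13/800·(0))/(1+13/800) = 9603/10000 ≈ 0.960300
step 2 [1y] swap r/2=680/18923: DF=(1 − 680/18923·(0.960300))/(1+680/18923) = 233/250 ≈ 0.932000
step 3 [1.5y] zero: DF = P = 2239/2500 ≈ 0.895600
step 4 [2y] zero: DF = P = 111/125 ≈ 0.888000

1 1/2 9603/10000
2 1 233/250
3 3/2 2239/2500
4 2 111/125
s(1.5y) = (1/(2239/2500) − 1)/(3/2) = 174/2239 ≈ 7.7713%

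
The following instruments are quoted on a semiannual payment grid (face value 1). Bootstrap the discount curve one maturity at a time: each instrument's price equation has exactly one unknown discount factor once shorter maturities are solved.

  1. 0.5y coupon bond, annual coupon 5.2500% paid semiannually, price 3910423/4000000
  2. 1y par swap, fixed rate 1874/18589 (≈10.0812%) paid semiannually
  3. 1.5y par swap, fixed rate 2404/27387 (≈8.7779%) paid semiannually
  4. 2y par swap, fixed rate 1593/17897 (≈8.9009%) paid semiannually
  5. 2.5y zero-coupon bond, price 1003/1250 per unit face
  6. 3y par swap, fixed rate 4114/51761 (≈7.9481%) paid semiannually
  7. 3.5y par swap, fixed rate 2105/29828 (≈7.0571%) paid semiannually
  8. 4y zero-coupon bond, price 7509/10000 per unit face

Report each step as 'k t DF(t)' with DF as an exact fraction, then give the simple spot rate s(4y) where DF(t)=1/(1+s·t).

step 1 [0.5y] bond c/2=21/800: DF=(3910423/4000000 − 21/800·(0))/(1+21/800) = 4763/5000 ≈ 0.952600
step 2 [1y] swap r/2=937/18589: DF=(1 − 937/18589·(0.952600))/(1+937/18589) = 9063/10000 ≈ 0.906300
step 3 [1.5y] swap r/2=1202/27387: DF=(1 − 1202/27387·(0.952600+0.906300))/(1+1202/27387) = 4399/5000 ≈ 0.879800
step 4 [2y] swap r/2=1593/35794: DF=(1 − 1593/35794·(0.952600+0.906300+0.879800))/(1+1593/35794) = 8407/10000 ≈ 0.840700
step 5 [2.5y] zero: DF = P = 1003/1250 ≈ 0.802400
step 6 [3y] swap r/2=2057/51761: DF=(1 − 2057/51761·(0.952600+0.906300+0.879800+0.840700+0.802400))/(1+2057/51761) = 7943/10000 ≈ 0.794300
step 7 [3.5y] swap r/2=2105/59656: DF=(1 − 2105/59656·(0.952600+0.906300+0.879800+0.840700+0.802400+0.794300))/(1+2105/59656) = 1579/2000 ≈ 0.789500
step 8 [4y] zero: DF = P = 7509/10000 ≈ 0.750900

1 1/2 4763/5000
2 1 9063/10000
3 3/2 4399/5000
4 2 8407/10000
5 5/2 1003/1250
6 3 7943/10000
7 7/2 1579/2000
8 4 7509/10000
s(4y) = (1/(7509/10000) − 1)/(4) = 2491/30036 ≈ 8.2934%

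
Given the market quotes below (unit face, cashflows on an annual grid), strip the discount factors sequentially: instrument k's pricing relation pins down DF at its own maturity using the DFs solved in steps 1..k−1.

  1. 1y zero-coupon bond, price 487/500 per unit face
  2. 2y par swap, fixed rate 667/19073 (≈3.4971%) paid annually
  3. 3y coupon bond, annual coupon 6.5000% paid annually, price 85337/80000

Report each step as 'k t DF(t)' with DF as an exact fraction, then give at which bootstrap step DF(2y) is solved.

1 1 487/500
2 2 9333/10000
3 3 2213/2500
DF(2y) is solved at step 2

step 1 [1y] zero: DF = P = 487/500 ≈ 0.974000
step 2 [2y] swap r/1=667/19073: DF=(1 − 667/19073·(0.974000))/(1+667/19073) = 9333/10000 ≈ 0.933300
step 3 [3y] bond c/1=13/200: DF=(85337/80000 − 13/200·(0.974000+0.933300))/(1+13/200) = 2213/2500 ≈ 0.885200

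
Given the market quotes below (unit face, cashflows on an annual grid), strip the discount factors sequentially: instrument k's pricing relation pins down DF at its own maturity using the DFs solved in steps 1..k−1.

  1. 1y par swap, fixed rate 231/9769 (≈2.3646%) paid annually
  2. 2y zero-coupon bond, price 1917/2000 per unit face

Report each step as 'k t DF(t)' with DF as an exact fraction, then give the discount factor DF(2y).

1 1 9769/10000
2 2 1917/2000
DF(2y) = 1917/2000 ≈ 0.958500

step 1 [1y] swap r/1=231/9769: DF=(1 − 231/9769·(0))/(1+231/9769) = 9769/10000 ≈ 0.976900
step 2 [2y] zero: DF = P = 1917/2000 ≈ 0.958500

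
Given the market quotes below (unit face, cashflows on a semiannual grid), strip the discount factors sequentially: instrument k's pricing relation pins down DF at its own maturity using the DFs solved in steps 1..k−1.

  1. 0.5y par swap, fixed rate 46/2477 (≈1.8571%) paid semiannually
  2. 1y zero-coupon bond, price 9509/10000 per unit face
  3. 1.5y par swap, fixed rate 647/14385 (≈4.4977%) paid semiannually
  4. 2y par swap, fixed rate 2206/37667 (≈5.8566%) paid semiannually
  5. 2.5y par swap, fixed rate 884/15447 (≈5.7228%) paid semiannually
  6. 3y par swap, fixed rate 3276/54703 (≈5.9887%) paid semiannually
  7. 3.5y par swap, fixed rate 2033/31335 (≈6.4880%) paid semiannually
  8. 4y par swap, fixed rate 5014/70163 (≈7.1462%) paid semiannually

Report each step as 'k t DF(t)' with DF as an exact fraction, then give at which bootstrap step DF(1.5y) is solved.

1 1/2 2477/2500
2 1 9509/10000
3 3/2 9353/10000
4 2 8897/10000
5 5/2 4337/5000
6 3 4181/5000
7 7/2 7967/10000
8 4 7493/10000
DF(1.5y) is solved at step 3

step 1 [0.5y] swap r/2=23/2477: DF=(1 − 23/2477·(0))/(1+23/2477) = 2477/2500 ≈ 0.990800
step 2 [1y] zero: DF = P = 9509/10000 ≈ 0.950900
step 3 [1.5y] swap r/2=647/28770: DF=(1 − 647/28770·(0.990800+0.950900))/(1+647/28770) = 9353/10000 ≈ 0.935300
step 4 [2y] swap r/2=1103/37667: DF=(1 − 1103/37667·(0.990800+0.950900+0.935300))/(1+1103/37667) = 8897/10000 ≈ 0.889700
step 5 [2.5y] swap r/2=442/15447: DF=(1 − 442/15447·(0.990800+0.950900+0.935300+0.889700))/(1+442/15447) = 4337/5000 ≈ 0.867400
step 6 [3y] swap r/2=1638/54703: DF=(1 − 1638/54703·(0.990800+0.950900+0.935300+0.889700+0.867400))/(1+1638/54703) = 4181/5000 ≈ 0.836200
step 7 [3.5y] swap r/2=2033/62670: DF=(1 − 2033/62670·(0.990800+0.950900+0.935300+0.889700+0.867400+0.836200))/(1+2033/62670) = 7967/10000 ≈ 0.796700
step 8 [4y] swap r/2=2507/70163: DF=(1 − 2507/70163·(0.990800+0.950900+0.935300+0.889700+0.867400+0.836200+0.796700))/(1+2507/70163) = 7493/10000 ≈ 0.749300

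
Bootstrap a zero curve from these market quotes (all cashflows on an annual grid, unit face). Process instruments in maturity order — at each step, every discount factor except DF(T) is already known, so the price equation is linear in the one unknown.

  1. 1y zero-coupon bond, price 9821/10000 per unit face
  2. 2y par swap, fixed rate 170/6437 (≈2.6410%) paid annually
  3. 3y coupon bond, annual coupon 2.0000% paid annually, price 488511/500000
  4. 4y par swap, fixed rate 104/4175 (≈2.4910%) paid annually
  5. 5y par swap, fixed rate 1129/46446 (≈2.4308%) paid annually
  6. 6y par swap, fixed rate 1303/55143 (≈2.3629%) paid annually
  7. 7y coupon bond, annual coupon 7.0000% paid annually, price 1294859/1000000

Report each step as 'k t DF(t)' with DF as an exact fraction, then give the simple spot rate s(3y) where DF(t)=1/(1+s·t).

step 1 [1y] zero: DF = P = 9821/10000 ≈ 0.982100
step 2 [2y] swap r/1=170/6437: DF=(1 − 170/6437·(0.982100))/(1+170/6437) = 949/1000 ≈ 0.949000
step 3 [3y] bond c/1=1/50: DF=(488511/500000 − 1/50·(0.982100+0.949000))/(1+1/50) = 23/25 ≈ 0.920000
step 4 [4y] swap r/1=104/4175: DF=(1 − 104/4175·(0.982100+0.949000+0.920000))/(1+104/4175) = 1133/1250 ≈ 0.906400
step 5 [5y] swap r/1=1129/46446: DF=(1 − 1129/46446·(0.982100+0.949000+0.920000+0.906400))/(1+1129/46446) = 8871/10000 ≈ 0.887100
step 6 [6y] swap r/1=1303/55143: DF=(1 − 1303/55143·(0.982100+0.949000+0.920000+0.906400+0.887100))/(1+1303/55143) = 8697/10000 ≈ 0.869700
step 7 [7y] bond c/1=7/100: DF=(1294859/1000000 − 7/100·(0.982100+0.949000+0.920000+0.906400+0.887100+0.869700))/(1+7/100) = 4247/5000 ≈ 0.849400

1 1 9821/10000
2 2 949/1000
3 3 23/25
4 4 1133/1250
5 5 8871/10000
6 6 8697/10000
7 7 4247/5000
s(3y) = (1/(23/25) − 1)/(3) = 2/69 ≈ 2.8986%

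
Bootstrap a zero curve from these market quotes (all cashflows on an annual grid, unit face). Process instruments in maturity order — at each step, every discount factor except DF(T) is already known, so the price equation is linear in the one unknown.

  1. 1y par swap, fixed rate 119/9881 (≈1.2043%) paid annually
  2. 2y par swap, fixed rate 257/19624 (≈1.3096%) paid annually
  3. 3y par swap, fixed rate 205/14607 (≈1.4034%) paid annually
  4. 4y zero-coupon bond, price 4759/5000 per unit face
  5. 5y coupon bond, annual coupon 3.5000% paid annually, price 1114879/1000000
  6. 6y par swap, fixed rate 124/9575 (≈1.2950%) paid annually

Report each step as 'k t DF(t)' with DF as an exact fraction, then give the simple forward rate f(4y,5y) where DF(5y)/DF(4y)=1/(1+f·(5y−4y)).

1 1 9881/10000
2 2 9743/10000
3 3 959/1000
4 4 4759/5000
5 5 4731/5000
6 6 1157/1250
f(4y,5y) = ((4759/5000)/(4731/5000) − 1)/(1) = 28/4731 ≈ 0.5918%

step 1 [1y] swap r/1=119/9881: DF=(1 − 119/9881·(0))/(1+119/9881) = 9881/10000 ≈ 0.988100
step 2 [2y] swap r/1=257/19624: DF=(1 − 257/19624·(0.988100))/(1+257/19624) = 9743/10000 ≈ 0.974300
step 3 [3y] swap r/1=205/14607: DF=(1 − 205/14607·(0.988100+0.974300))/(1+205/14607) = 959/1000 ≈ 0.959000
step 4 [4y] zero: DF = P = 4759/5000 ≈ 0.951800
step 5 [5y] bond c/1=7/200: DF=(1114879/1000000 − 7/200·(0.988100+0.974300+0.959000+0.951800))/(1+7/200) = 4731/5000 ≈ 0.946200
step 6 [6y] swap r/1=124/9575: DF=(1 − 124/9575·(0.988100+0.974300+0.959000+0.951800+0.946200))/(1+124/9575) = 1157/1250 ≈ 0.925600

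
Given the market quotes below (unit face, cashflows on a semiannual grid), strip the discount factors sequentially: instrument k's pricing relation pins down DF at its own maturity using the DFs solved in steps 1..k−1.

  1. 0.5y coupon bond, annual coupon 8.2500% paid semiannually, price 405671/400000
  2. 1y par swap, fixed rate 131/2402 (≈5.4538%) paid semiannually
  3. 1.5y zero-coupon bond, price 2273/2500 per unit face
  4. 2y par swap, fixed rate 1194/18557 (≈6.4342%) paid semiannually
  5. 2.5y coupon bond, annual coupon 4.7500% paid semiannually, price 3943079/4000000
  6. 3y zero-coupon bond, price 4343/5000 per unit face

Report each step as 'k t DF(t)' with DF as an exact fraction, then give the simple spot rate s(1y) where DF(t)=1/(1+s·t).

1 1/2 487/500
2 1 2369/2500
3 3/2 2273/2500
4 2 4403/5000
5 5/2 548/625
6 3 4343/5000
s(1y) = (1/(2369/2500) − 1)/(1) = 131/2369 ≈ 5.5298%

step 1 [0.5y] bond c/2=33/800: DF=(405671/400000 − 33/800·(0))/(1+33/800) = 487/500 ≈ 0.974000
step 2 [1y] swap r/2=131/4804: DF=(1 − 131/4804·(0.974000))/(1+131/4804) = 2369/2500 ≈ 0.947600
step 3 [1.5y] zero: DF = P = 2273/2500 ≈ 0.909200
step 4 [2y] swap r/2=597/18557: DF=(1 − 597/18557·(0.974000+0.947600+0.909200))/(1+597/18557) = 4403/5000 ≈ 0.880600
step 5 [2.5y] bond c/2=19/800: DF=(3943079/4000000 − 19/800·(0.974000+0.947600+0.909200+0.880600))/(1+19/800) = 548/625 ≈ 0.876800
step 6 [3y] zero: DF = P = 4343/5000 ≈ 0.868600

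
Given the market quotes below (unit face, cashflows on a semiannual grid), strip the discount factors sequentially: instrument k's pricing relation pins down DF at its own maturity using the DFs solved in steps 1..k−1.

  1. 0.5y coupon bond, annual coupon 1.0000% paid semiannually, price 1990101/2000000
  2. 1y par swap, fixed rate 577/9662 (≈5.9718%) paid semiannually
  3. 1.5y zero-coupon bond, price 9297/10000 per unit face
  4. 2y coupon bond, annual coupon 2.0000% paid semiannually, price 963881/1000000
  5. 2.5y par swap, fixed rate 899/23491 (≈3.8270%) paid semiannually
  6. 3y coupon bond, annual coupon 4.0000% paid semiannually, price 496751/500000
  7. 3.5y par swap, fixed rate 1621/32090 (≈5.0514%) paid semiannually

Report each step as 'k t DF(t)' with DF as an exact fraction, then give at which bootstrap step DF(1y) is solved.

step 1 [0.5y] bond c/2=1/200: DF=(1990101/2000000 − 1/200·(0))/(1+1/200) = 9901/10000 ≈ 0.990100
step 2 [1y] swap r/2=577/19324: DF=(1 − 577/19324·(0.990100))/(1+577/19324) = 9423/10000 ≈ 0.942300
step 3 [1.5y] zero: DF = P = 9297/10000 ≈ 0.929700
step 4 [2y] bond c/2=1/100: DF=(963881/1000000 − 1/100·(0.990100+0.942300+0.929700))/(1+1/100) = 463/500 ≈ 0.926000
step 5 [2.5y] swap r/2=899/46982: DF=(1 − 899/46982·(0.990100+0.942300+0.929700+0.926000))/(1+899/46982) = 9101/10000 ≈ 0.910100
step 6 [3y] bond c/2=1/50: DF=(496751/500000 − 1/50·(0.990100+0.942300+0.929700+0.926000+0.910100))/(1+1/50) = 8819/10000 ≈ 0.881900
step 7 [3.5y] swap r/2=1621/64180: DF=(1 − 1621/64180·(0.990100+0.942300+0.929700+0.926000+0.910100+0.881900))/(1+1621/64180) = 8379/10000 ≈ 0.837900

1 1/2 9901/10000
2 1 9423/10000
3 3/2 9297/10000
4 2 463/500
5 5/2 9101/10000
6 3 8819/10000
7 7/2 8379/10000
DF(1y) is solved at step 2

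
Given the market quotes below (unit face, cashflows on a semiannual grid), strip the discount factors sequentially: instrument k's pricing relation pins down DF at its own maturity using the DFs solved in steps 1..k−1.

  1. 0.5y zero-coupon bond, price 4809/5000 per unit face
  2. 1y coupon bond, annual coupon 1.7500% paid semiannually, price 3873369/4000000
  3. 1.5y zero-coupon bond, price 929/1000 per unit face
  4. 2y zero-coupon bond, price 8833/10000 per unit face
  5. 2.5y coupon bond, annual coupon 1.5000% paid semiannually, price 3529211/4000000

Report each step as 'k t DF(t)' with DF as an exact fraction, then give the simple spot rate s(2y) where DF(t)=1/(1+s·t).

1 1/2 4809/5000
2 1 2379/2500
3 3/2 929/1000
4 2 8833/10000
5 5/2 106/125
s(2y) = (1/(8833/10000) − 1)/(2) = 1167/17666 ≈ 6.6059%

step 1 [0.5y] zero: DF = P = 4809/5000 ≈ 0.961800
step 2 [1y] bond c/2=7/800: DF=(3873369/4000000 − 7/800·(0.961800))/(1+7/800) = 2379/2500 ≈ 0.951600
step 3 [1.5y] zero: DF = P = 929/1000 ≈ 0.929000
step 4 [2y] zero: DF = P = 8833/10000 ≈ 0.883300
step 5 [2.5y] bond c/2=3/400: DF=(3529211/4000000 − 3/400·(0.961800+0.951600+0.929000+0.883300))/(1+3/400) = 106/125 ≈ 0.848000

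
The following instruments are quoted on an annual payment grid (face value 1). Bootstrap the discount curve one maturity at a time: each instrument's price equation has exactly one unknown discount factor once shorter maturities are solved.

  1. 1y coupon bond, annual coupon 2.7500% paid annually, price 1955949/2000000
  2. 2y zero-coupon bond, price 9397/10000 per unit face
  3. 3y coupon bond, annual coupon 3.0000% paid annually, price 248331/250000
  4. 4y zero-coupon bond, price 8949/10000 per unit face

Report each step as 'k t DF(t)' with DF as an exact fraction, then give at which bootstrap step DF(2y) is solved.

1 1 4759/5000
2 2 9397/10000
3 3 9093/10000
4 4 8949/10000
DF(2y) is solved at step 2

step 1 [1y] bond c/1=11/400: DF=(1955949/2000000 − 11/400·(0))/(1+11/400) = 4759/5000 ≈ 0.951800
step 2 [2y] zero: DF = P = 9397/10000 ≈ 0.939700
step 3 [3y] bond c/1=3/100: DF=(248331/250000 − 3/100·(0.951800+0.939700))/(1+3/100) = 9093/10000 ≈ 0.909300
step 4 [4y] zero: DF = P = 8949/10000 ≈ 0.894900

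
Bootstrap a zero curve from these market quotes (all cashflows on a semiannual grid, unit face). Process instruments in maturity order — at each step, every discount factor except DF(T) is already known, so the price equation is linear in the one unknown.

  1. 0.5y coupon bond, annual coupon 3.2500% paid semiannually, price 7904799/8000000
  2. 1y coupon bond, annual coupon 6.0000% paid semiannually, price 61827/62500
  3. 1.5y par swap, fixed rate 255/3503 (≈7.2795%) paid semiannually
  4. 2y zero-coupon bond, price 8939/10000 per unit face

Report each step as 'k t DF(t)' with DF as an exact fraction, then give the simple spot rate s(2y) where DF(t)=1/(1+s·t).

1 1/2 9723/10000
2 1 9321/10000
3 3/2 449/500
4 2 8939/10000
s(2y) = (1/(8939/10000) − 1)/(2) = 1061/17878 ≈ 5.9347%

step 1 [0.5y] bond c/2=13/800: DF=(7904799/8000000 − 13/800·(0))/(1+13/800) = 9723/10000 ≈ 0.972300
step 2 [1y] bond c/2=3/100: DF=(61827/62500 − 3/100·(0.972300))/(1+3/100) = 9321/10000 ≈ 0.932100
step 3 [1.5y] swap r/2=255/7006: DF=(1 − 255/7006·(0.972300+0.932100))/(1+255/7006) = 449/500 ≈ 0.898000
step 4 [2y] zero: DF = P = 8939/10000 ≈ 0.893900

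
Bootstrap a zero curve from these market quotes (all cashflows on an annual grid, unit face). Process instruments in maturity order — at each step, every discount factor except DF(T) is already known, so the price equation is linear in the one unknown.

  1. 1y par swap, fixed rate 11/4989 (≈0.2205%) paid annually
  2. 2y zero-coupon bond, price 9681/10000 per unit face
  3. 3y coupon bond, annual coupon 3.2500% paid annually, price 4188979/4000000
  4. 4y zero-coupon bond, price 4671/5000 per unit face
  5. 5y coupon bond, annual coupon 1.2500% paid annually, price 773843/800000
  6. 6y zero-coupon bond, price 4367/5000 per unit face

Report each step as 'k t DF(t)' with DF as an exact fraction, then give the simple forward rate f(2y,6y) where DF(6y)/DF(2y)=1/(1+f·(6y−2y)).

1 1 4989/5000
2 2 9681/10000
3 3 2381/2500
4 4 4671/5000
5 5 4539/5000
6 6 4367/5000
f(2y,6y) = ((9681/10000)/(4367/5000) − 1)/(4) = 947/34936 ≈ 2.7107%

step 1 [1y] swap r/1=11/4989: DF=(1 − 11/4989·(0))/(1+11/4989) = 4989/5000 ≈ 0.997800
step 2 [2y] zero: DF = P = 9681/10000 ≈ 0.968100
step 3 [3y] bond c/1=13/400: DF=(4188979/4000000 − 13/400·(0.997800+0.968100))/(1+13/400) = 2381/2500 ≈ 0.952400
step 4 [4y] zero: DF = P = 4671/5000 ≈ 0.934200
step 5 [5y] bond c/1=1/80: DF=(773843/800000 − 1/80·(0.997800+0.968100+0.952400+0.934200))/(1+1/80) = 4539/5000 ≈ 0.907800
step 6 [6y] zero: DF = P = 4367/5000 ≈ 0.873400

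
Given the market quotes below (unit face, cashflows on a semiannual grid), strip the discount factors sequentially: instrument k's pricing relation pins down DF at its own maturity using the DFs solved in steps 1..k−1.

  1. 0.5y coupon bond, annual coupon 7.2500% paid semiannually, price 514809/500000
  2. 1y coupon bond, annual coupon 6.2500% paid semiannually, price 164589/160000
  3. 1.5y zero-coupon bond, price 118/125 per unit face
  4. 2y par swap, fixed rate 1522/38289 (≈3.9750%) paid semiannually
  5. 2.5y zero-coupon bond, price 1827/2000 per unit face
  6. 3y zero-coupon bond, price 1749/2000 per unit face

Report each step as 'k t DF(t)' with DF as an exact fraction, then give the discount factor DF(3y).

1 1/2 621/625
2 1 4837/5000
3 3/2 118/125
4 2 9239/10000
5 5/2 1827/2000
6 3 1749/2000
DF(3y) = 1749/2000 ≈ 0.874500

step 1 [0.5y] bond c/2=29/800: DF=(514809/500000 − 29/800·(0))/(1+29/800) = 621/625 ≈ 0.993600
step 2 [1y] bond c/2=1/32: DF=(164589/160000 − 1/32·(0.993600))/(1+1/32) = 4837/5000 ≈ 0.967400
step 3 [1.5y] zero: DF = P = 118/125 ≈ 0.944000
step 4 [2y] swap r/2=761/38289: DF=(1 − 761/38289·(0.993600+0.967400+0.944000))/(1+761/38289) = 9239/10000 ≈ 0.923900
step 5 [2.5y] zero: DF = P = 1827/2000 ≈ 0.913500
step 6 [3y] zero: DF = P = 1749/2000 ≈ 0.874500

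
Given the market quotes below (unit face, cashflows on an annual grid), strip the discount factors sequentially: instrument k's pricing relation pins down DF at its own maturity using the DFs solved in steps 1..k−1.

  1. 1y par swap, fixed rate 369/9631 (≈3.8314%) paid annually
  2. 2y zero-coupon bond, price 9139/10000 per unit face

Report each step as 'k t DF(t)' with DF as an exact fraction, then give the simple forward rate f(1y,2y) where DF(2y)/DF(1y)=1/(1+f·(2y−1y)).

1 1 9631/10000
2 2 9139/10000
f(1y,2y) = ((9631/10000)/(9139/10000) − 1)/(1) = 492/9139 ≈ 5.3835%

step 1 [1y] swap r/1=369/9631: DF=(1 − 369/9631·(0))/(1+369/9631) = 9631/10000 ≈ 0.963100
step 2 [2y] zero: DF = P = 9139/10000 ≈ 0.913900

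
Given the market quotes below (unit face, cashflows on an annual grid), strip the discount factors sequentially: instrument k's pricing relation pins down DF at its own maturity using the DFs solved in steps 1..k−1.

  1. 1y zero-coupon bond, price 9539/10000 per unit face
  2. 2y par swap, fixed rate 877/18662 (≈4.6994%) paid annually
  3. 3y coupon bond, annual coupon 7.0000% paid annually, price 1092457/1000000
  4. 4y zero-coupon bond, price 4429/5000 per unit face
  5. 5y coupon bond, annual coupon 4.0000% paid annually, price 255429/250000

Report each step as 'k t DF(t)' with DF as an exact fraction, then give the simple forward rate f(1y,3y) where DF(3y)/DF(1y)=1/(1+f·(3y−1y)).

1 1 9539/10000
2 2 9123/10000
3 3 8989/10000
4 4 4429/5000
5 5 421/500
f(1y,3y) = ((9539/10000)/(8989/10000) − 1)/(2) = 275/8989 ≈ 3.0593%

step 1 [1y] zero: DF = P = 9539/10000 ≈ 0.953900
step 2 [2y] swap r/1=877/18662: DF=(1 − 877/18662·(0.953900))/(1+877/18662) = 9123/10000 ≈ 0.912300
step 3 [3y] bond c/1=7/100: DF=(1092457/1000000 − 7/100·(0.953900+0.912300))/(1+7/100) = 8989/10000 ≈ 0.898900
step 4 [4y] zero: DF = P = 4429/5000 ≈ 0.885800
step 5 [5y] bond c/1=1/25: DF=(255429/250000 − 1/25·(0.953900+0.912300+0.898900+0.885800))/(1+1/25) = 421/500 ≈ 0.842000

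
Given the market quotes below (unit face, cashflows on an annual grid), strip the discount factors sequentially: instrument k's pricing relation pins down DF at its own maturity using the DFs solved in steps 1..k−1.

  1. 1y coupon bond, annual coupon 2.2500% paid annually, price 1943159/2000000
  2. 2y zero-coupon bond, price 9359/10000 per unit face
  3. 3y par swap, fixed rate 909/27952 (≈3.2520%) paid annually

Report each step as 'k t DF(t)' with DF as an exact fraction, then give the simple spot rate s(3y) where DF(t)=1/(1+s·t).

1 1 4751/5000
2 2 9359/10000
3 3 9091/10000
s(3y) = (1/(9091/10000) − 1)/(3) = 303/9091 ≈ 3.3330%

step 1 [1y] bond c/1=9/400: DF=(1943159/2000000 − 9/400·(0))/(1+9/400) = 4751/5000 ≈ 0.950200
step 2 [2y] zero: DF = P = 9359/10000 ≈ 0.935900
step 3 [3y] swap r/1=909/27952: DF=(1 − 909/27952·(0.950200+0.935900))/(1+909/27952) = 9091/10000 ≈ 0.909100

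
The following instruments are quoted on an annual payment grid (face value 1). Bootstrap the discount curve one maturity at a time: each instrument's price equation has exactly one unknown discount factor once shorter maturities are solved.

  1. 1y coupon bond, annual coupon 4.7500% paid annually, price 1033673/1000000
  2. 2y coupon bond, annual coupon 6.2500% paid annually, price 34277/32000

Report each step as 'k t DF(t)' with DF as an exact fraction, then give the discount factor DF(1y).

1 1 2467/2500
2 2 9501/10000
DF(1y) = 2467/2500 ≈ 0.986800

step 1 [1y] bond c/1=19/400: DF=(1033673/1000000 − 19/400·(0))/(1+19/400) = 2467/2500 ≈ 0.986800
step 2 [2y] bond c/1=1/16: DF=(34277/32000 − 1/16·(0.986800))/(1+1/16) = 9501/10000 ≈ 0.950100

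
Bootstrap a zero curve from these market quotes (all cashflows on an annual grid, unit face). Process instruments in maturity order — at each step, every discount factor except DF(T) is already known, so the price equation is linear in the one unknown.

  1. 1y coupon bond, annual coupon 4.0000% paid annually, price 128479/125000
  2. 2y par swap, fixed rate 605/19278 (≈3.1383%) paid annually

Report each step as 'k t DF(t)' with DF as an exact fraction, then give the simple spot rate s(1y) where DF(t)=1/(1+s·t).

1 1 9883/10000
2 2 1879/2000
s(1y) = (1/(9883/10000) − 1)/(1) = 117/9883 ≈ 1.1839%

step 1 [1y] bond c/1=1/25: DF=(128479/125000 − 1/25·(0))/(1+1/25) = 9883/10000 ≈ 0.988300
step 2 [2y] swap r/1=605/19278: DF=(1 − 605/19278·(0.988300))/(1+605/19278) = 1879/2000 ≈ 0.939500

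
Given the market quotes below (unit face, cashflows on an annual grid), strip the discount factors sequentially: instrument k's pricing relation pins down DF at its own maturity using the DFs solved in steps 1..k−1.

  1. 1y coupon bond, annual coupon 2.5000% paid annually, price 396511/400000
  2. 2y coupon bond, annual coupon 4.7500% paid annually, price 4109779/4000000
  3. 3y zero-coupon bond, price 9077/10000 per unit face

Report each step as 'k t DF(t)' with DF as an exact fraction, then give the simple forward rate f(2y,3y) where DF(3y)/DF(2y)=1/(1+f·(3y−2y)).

step 1 [1y] bond c/1=1/40: DF=(396511/400000 − 1/40·(0))/(1+1/40) = 9671/10000 ≈ 0.967100
step 2 [2y] bond c/1=19/400: DF=(4109779/4000000 − 19/400·(0.967100))/(1+19/400) = 937/1000 ≈ 0.937000
step 3 [3y] zero: DF = P = 9077/10000 ≈ 0.907700

1 1 9671/10000
2 2 937/1000
3 3 9077/10000
f(2y,3y) = ((937/1000)/(9077/10000) − 1)/(1) = 293/9077 ≈ 3.2279%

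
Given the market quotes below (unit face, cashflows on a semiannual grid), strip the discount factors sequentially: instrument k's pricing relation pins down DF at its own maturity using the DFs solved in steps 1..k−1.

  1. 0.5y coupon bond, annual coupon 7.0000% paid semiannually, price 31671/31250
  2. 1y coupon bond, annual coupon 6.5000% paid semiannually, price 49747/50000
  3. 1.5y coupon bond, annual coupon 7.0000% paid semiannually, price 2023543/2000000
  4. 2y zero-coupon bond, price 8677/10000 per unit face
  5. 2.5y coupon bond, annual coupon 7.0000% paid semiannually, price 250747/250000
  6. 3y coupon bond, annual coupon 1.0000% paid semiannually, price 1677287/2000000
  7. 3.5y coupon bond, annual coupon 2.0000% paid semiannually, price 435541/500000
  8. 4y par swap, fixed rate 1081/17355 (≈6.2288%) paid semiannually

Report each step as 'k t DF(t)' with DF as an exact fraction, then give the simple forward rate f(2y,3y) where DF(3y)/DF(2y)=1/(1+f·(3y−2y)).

step 1 [0.5y] bond c/2=7/200: DF=(31671/31250 − 7/200·(0))/(1+7/200) = 612/625 ≈ 0.979200
step 2 [1y] bond c/2=13/400: DF=(49747/50000 − 13/400·(0.979200))/(1+13/400) = 583/625 ≈ 0.932800
step 3 [1.5y] bond c/2=7/200: DF=(2023543/2000000 − 7/200·(0.979200+0.932800))/(1+7/200) = 9129/10000 ≈ 0.912900
step 4 [2y] zero: DF = P = 8677/10000 ≈ 0.867700
step 5 [2.5y] bond c/2=7/200: DF=(250747/250000 − 7/200·(0.979200+0.932800+0.912900+0.867700))/(1+7/200) = 4221/5000 ≈ 0.844200
step 6 [3y] bond c/2=1/200: DF=(1677287/2000000 − 1/200·(0.979200+0.932800+0.912900+0.867700+0.844200))/(1+1/200) = 8119/10000 ≈ 0.811900
step 7 [3.5y] bond c/2=1/100: DF=(435541/500000 − 1/100·(0.979200+0.932800+0.912900+0.867700+0.844200+0.811900))/(1+1/100) = 1619/2000 ≈ 0.809500
step 8 [4y] swap r/2=1081/34710: DF=(1 − 1081/34710·(0.979200+0.932800+0.912900+0.867700+0.844200+0.811900+0.809500))/(1+1081/34710) = 3919/5000 ≈ 0.783800

1 1/2 612/625
2 1 583/625
3 3/2 9129/10000
4 2 8677/10000
5 5/2 4221/5000
6 3 8119/10000
7 7/2 1619/2000
8 4 3919/5000
f(2y,3y) = ((8677/10000)/(8119/10000) − 1)/(1) = 558/8119 ≈ 6.8728%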